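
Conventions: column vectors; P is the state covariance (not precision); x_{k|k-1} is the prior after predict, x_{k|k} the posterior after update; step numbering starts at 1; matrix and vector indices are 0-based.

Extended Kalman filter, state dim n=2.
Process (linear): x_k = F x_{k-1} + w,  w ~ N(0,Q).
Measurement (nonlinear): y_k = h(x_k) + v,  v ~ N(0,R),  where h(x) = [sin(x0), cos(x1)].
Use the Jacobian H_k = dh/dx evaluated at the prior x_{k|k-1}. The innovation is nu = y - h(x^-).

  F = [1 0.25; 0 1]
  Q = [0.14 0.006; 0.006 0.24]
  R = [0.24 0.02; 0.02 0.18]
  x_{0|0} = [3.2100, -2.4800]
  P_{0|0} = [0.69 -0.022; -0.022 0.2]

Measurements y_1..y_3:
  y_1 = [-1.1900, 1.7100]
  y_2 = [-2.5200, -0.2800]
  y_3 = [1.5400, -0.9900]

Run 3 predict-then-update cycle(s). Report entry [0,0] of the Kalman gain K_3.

step 1: x^-=[2.5900, -2.4800]  P^-=[0.8315 0.0340; 0.0340 0.4400]  H_jac=[-0.8517 0.0000; 0.0000 0.6144]  S=[0.8432 0.0022; 0.0022 0.3461]  K=[-0.8401 0.0657; -0.0364 0.7813]  nu=[-1.7140, 2.4990]  x^+=[4.1942, -0.4651]  P^+=[0.2352 -0.0081; -0.0081 0.2277]
step 2: x^-=[4.0779, -0.4651]  P^-=[0.3854 0.0548; 0.0548 0.4677]  H_jac=[-0.5927 0.0000; 0.0000 0.4485]  S=[0.3754 0.0054; 0.0054 0.2741]  K=[-0.6100 0.1018; -0.0977 0.7673]  nu=[-1.7146, -1.1738]  x^+=[5.0043, -1.1982]  P^+=[0.2435 0.0137; 0.0137 0.3036]
step 3: x^-=[4.7047, -1.1982]  P^-=[0.4093 0.0956; 0.0956 0.5436]  H_jac=[-0.0077 0.0000; 0.0000 0.9314]  S=[0.2400 0.0193; 0.0193 0.6516]  K=[-0.0241 0.1373; -0.0657 0.7790]  nu=[2.5400, -1.3540]  x^+=[4.4576, -2.4200]  P^+=[0.3970 0.0260; 0.0260 0.1491]

K[0,0] = -0.0241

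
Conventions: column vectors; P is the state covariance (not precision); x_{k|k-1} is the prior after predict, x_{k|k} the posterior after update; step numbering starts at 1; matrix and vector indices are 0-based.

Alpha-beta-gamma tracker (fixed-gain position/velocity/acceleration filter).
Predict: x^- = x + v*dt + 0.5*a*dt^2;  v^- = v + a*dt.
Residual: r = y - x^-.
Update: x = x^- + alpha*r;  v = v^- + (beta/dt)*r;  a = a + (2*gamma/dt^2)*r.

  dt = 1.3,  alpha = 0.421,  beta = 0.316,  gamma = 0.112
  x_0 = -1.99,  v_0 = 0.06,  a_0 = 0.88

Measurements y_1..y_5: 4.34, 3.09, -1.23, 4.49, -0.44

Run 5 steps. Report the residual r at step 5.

step 1: x_pred=-1.1684  r=5.5084  x^+=1.1506  v^+=2.5430  a^+=1.6101
step 2: x_pred=5.8170  r=-2.7270  x^+=4.6690  v^+=3.9732  a^+=1.2487
step 3: x_pred=10.8893  r=-12.1193  x^+=5.7871  v^+=2.6506  a^+=-0.3577
step 4: x_pred=8.9305  r=-4.4405  x^+=7.0611  v^+=1.1062  a^+=-0.9463
step 5: x_pred=7.6995  r=-8.1395  x^+=4.2728  v^+=-2.1025  a^+=-2.0251

resid = -8.1395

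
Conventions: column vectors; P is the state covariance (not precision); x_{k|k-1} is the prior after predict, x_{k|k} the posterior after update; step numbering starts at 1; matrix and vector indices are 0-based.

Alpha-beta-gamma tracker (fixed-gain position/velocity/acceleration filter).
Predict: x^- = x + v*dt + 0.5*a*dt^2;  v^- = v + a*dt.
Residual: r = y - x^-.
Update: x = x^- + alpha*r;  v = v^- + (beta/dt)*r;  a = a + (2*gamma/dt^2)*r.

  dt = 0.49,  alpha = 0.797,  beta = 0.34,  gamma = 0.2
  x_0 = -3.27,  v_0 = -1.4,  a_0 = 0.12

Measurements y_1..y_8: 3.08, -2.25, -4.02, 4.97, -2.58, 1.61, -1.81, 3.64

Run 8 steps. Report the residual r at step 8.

resid = 7.1358

step 1: x_pred=-3.9416  r=7.0216  x^+=1.6546  v^+=3.5309  a^+=11.8178
step 2: x_pred=4.8035  r=-7.0535  x^+=-0.8181  v^+=4.4274  a^+=0.0669
step 3: x_pred=1.3593  r=-5.3793  x^+=-2.9280  v^+=0.7276  a^+=-8.8949
step 4: x_pred=-3.6393  r=8.6093  x^+=3.2223  v^+=2.3429  a^+=5.4480
step 5: x_pred=5.0243  r=-7.6043  x^+=-1.0363  v^+=-0.2641  a^+=-7.2206
step 6: x_pred=-2.0326  r=3.6426  x^+=0.8706  v^+=-1.2747  a^+=-1.1522
step 7: x_pred=0.1076  r=-1.9176  x^+=-1.4207  v^+=-3.1699  a^+=-4.3469
step 8: x_pred=-3.4958  r=7.1358  x^+=2.1914  v^+=-0.3485  a^+=7.5411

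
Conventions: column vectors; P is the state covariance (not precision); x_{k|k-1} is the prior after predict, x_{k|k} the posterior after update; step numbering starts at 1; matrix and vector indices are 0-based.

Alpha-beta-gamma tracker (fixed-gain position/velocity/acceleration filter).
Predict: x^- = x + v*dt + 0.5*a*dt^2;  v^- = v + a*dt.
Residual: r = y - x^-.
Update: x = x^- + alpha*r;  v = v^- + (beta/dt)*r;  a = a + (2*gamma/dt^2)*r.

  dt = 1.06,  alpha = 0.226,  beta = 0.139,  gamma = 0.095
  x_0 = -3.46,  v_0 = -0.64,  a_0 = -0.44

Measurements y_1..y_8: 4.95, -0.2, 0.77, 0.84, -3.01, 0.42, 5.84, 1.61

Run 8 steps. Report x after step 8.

x_post = 1.8289

step 1: x_pred=-4.3856  r=9.3356  x^+=-2.2757  v^+=0.1178  a^+=1.1386
step 2: x_pred=-1.5112  r=1.3112  x^+=-1.2149  v^+=1.4967  a^+=1.3604
step 3: x_pred=1.1359  r=-0.3659  x^+=1.0532  v^+=2.8907  a^+=1.2985
step 4: x_pred=4.8468  r=-4.0068  x^+=3.9413  v^+=3.7417  a^+=0.6209
step 5: x_pred=8.2563  r=-11.2663  x^+=5.7101  v^+=2.9225  a^+=-1.2842
step 6: x_pred=8.0865  r=-7.6665  x^+=6.3539  v^+=0.5559  a^+=-2.5806
step 7: x_pred=5.4934  r=0.3466  x^+=5.5717  v^+=-2.1340  a^+=-2.5220
step 8: x_pred=1.8928  r=-0.2828  x^+=1.8289  v^+=-4.8444  a^+=-2.5698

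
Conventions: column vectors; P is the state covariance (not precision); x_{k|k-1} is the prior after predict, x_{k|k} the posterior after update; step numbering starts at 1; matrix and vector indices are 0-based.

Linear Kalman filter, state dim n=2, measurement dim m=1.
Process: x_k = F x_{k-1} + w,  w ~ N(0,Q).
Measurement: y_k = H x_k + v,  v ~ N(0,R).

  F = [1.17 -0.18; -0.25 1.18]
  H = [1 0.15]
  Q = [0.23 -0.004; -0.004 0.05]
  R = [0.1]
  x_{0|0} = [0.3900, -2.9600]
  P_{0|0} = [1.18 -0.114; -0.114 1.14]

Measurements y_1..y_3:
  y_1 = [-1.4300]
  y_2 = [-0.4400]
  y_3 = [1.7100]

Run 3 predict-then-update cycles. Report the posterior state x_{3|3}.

step 1: x^-=[0.9891, -3.5903]  P^-=[1.9303 -0.7538; -0.7538 1.7783]  S=[1.8441]  K=[0.9854; -0.2641]  nu=[-1.8806]  x^+=[-0.8640, -3.0936]  P^+=[0.1396 -0.2739; -0.2739 1.6497]
step 2: x^-=[-0.4540, -3.4345]  P^-=[0.5899 -0.7857; -0.7857 2.5174]  S=[0.5109]  K=[0.9241; -0.7988]  nu=[0.5292]  x^+=[0.0350, -3.8572]  P^+=[0.1537 -0.4086; -0.4086 2.1914]
step 3: x^-=[0.7352, -4.5602]  P^-=[0.6835 -1.0969; -1.0969 3.3520]  S=[0.5298]  K=[0.9795; -1.1213]  nu=[1.6588]  x^+=[2.3600, -6.4202]  P^+=[0.1752 -0.5150; -0.5150 2.6859]

x_post = [2.3600, -6.4202]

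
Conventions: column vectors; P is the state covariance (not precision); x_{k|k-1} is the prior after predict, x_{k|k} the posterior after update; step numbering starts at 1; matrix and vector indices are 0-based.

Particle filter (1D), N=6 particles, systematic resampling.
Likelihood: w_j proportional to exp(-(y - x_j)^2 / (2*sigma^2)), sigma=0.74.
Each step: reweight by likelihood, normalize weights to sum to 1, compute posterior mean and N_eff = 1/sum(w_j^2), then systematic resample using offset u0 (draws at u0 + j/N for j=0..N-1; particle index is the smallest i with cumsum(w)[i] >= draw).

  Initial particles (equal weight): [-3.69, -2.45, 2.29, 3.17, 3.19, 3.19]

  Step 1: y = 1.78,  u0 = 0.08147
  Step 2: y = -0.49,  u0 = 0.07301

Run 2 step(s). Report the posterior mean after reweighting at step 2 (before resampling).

post_mean = 2.2922

step 1: w=[0.0000, 0.0000, 0.6135, 0.1333, 0.1266, 0.1266]  mean=2.6352  Neff=2.3465  idx=[2, 2, 2, 2, 4, 5]
step 2: w=[0.2494, 0.2494, 0.2494, 0.2494, 0.0012, 0.0012]  mean=2.2922  Neff=4.0198  idx=[0, 0, 1, 2, 2, 3]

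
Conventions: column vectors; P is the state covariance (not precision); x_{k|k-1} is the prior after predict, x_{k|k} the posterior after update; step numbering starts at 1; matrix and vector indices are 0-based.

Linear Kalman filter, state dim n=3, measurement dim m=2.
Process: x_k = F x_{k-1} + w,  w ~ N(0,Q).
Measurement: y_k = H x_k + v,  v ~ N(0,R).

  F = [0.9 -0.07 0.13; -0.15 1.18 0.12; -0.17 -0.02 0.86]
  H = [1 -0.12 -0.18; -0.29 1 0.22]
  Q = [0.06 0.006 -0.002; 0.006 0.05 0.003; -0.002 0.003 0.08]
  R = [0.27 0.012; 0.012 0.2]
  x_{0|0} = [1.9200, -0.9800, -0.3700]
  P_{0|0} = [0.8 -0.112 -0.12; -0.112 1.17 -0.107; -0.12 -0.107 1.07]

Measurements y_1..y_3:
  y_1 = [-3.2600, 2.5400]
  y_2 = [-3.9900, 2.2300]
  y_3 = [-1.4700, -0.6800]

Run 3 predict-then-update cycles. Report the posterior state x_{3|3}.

step 1: x^-=[1.7485, -1.4888, -0.6250]  P^-=[0.7198 -0.3282 -0.0860; -0.3282 1.7262 0.0379; -0.0860 0.0379 0.9330]  S=[1.1562 -0.8117; -0.8117 2.2499]  K=[0.6649 -0.0072; 0.1366 0.8625; -0.1873 0.0516]  nu=[-5.2997, 4.6734]  x^+=[-1.8090, 1.8182, 0.6088]  P^+=[0.2007 0.0454 0.0878; 0.0454 0.2221 -0.1580; 0.0878 -0.1580 0.8707]
step 2: x^-=[-1.6762, 2.4899, 0.7947]  P^-=[0.2561 0.0077 0.1406; 0.0077 0.3123 -0.0893; 0.1406 -0.0893 0.7099]  S=[0.4972 -0.0631; -0.0631 0.5064]  K=[0.4606 -0.0129; 0.0461 0.5791; 0.0548 0.0583]  nu=[-1.8719, -0.9209]  x^+=[-2.5266, 1.8704, 0.6385]  P^+=[0.1498 0.0178 0.1301; 0.0178 0.1447 -0.1055; 0.1301 -0.1055 0.7071]
step 3: x^-=[-2.3218, 2.6627, 0.9412]  P^-=[0.2241 0.0001 0.1587; 0.0001 0.2242 -0.0534; 0.1587 -0.0534 0.5731]  S=[0.4564 -0.0482; -0.0482 0.4270]  K=[0.4260 -0.0220; 0.0151 0.4993; 0.1440 0.0787]  nu=[1.3408, -4.2231]  x^+=[-1.6577, 0.5746, 0.8020]  P^+=[0.1401 0.0121 0.1329; 0.0121 0.1184 -0.0676; 0.1329 -0.0676 0.5621]

x_post = [-1.6577, 0.5746, 0.8020]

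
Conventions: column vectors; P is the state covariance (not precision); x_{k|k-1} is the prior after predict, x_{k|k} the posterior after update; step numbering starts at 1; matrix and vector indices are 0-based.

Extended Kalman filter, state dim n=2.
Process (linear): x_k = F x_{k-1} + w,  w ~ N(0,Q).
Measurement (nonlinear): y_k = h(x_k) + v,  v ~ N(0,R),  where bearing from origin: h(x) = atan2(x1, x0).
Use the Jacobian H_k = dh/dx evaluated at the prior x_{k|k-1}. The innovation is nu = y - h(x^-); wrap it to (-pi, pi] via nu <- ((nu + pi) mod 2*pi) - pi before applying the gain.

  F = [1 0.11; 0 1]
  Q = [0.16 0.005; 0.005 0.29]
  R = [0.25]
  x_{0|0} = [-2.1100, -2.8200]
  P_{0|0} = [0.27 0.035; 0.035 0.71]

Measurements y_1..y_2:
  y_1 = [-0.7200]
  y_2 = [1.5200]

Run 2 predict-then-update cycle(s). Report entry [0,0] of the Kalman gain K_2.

K[0,0] = 0.3109

step 1: x^-=[-2.4202, -2.8200]  P^-=[0.4463 0.1181; 0.1181 1.0000]  H_jac=[0.2042 -0.1753]  S=[0.2909]  K=[0.2422; -0.5196]  nu=[1.5600]  x^+=[-2.0424, -3.6306]  P^+=[0.4292 0.1547; 0.1547 0.9215]
step 2: x^-=[-2.4418, -3.6306]  P^-=[0.6344 0.2611; 0.2611 1.2115]  H_jac=[0.1897 -0.1276]  S=[0.2799]  K=[0.3109; -0.3752]  nu=[-2.6003]  x^+=[-3.2502, -2.6550]  P^+=[0.6074 0.2937; 0.2937 1.1721]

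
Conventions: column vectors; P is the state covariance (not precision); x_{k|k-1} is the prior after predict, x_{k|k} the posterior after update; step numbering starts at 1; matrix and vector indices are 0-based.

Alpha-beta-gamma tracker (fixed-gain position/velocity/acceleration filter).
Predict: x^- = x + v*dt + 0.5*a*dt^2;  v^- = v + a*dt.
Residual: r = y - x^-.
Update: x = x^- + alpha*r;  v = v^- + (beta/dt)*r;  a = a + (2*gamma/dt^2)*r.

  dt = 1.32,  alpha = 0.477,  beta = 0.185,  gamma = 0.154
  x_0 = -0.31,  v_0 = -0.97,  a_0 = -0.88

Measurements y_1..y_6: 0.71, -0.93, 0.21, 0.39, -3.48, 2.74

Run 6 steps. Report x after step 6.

step 1: x_pred=-2.3571  r=3.0671  x^+=-0.8941  v^+=-1.7017  a^+=-0.3378
step 2: x_pred=-3.4347  r=2.5047  x^+=-2.2400  v^+=-1.7967  a^+=0.1049
step 3: x_pred=-4.5202  r=4.7302  x^+=-2.2639  v^+=-0.9952  a^+=0.9410
step 4: x_pred=-2.7578  r=3.1478  x^+=-1.2563  v^+=0.6881  a^+=1.4975
step 5: x_pred=0.9566  r=-4.4366  x^+=-1.1597  v^+=2.0430  a^+=0.7132
step 6: x_pred=2.1584  r=0.5816  x^+=2.4358  v^+=3.0659  a^+=0.8160

x_post = 2.4358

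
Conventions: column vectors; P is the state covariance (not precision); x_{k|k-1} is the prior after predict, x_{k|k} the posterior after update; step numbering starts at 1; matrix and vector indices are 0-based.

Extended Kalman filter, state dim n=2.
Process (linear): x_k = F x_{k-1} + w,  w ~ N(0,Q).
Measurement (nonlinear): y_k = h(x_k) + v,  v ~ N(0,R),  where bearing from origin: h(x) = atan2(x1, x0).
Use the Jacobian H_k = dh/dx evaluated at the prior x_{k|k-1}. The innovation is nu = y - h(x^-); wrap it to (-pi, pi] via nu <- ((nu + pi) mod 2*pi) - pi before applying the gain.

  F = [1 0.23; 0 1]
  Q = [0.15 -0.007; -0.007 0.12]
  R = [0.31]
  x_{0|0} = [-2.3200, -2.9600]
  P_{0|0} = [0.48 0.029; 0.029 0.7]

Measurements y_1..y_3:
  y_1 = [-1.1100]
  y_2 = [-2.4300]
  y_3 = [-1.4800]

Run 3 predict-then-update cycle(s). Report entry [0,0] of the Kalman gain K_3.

K[0,0] = 0.1909

step 1: x^-=[-3.0008, -2.9600]  P^-=[0.6804 0.1830; 0.1830 0.8200]  H_jac=[0.1666 -0.1689]  S=[0.3420]  K=[0.2411; -0.3158]  nu=[1.2530]  x^+=[-2.6987, -3.3558]  P^+=[0.6605 0.2090; 0.2090 0.7859]
step 2: x^-=[-3.4705, -3.3558]  P^-=[0.9482 0.3828; 0.3828 0.9059]  H_jac=[0.1440 -0.1489]  S=[0.3333]  K=[0.2386; -0.2393]  nu=[-0.0570]  x^+=[-3.4841, -3.3421]  P^+=[0.9293 0.4018; 0.4018 0.8868]
step 3: x^-=[-4.2528, -3.3421]  P^-=[1.3110 0.5988; 0.5988 1.0068]  H_jac=[0.1142 -0.1454]  S=[0.3285]  K=[0.1909; -0.2373]  nu=[0.9955]  x^+=[-4.0627, -3.5784]  P^+=[1.2990 0.6137; 0.6137 0.9883]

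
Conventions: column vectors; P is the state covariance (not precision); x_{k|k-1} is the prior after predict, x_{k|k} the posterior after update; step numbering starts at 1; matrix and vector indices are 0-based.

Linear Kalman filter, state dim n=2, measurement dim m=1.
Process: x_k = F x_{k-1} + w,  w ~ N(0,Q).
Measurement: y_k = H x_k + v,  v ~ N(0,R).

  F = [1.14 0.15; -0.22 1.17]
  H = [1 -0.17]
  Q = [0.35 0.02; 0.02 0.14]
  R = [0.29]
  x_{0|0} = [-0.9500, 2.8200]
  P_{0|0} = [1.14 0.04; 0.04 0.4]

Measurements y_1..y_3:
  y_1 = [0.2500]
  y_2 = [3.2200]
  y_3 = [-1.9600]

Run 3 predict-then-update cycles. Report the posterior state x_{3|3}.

step 1: x^-=[-0.6600, 3.5084]  P^-=[1.8542 -0.1437; -0.1437 0.7221]  S=[2.2139]  K=[0.8486; -0.1203]  nu=[1.5064]  x^+=[0.6183, 3.3271]  P^+=[0.2601 0.0824; 0.0824 0.6901]
step 2: x^-=[1.2039, 3.7567]  P^-=[0.7317 0.1831; 0.1831 1.0548]  S=[0.9900]  K=[0.7077; 0.0038]  nu=[2.6547]  x^+=[3.0827, 3.7668]  P^+=[0.2359 0.1804; 0.1804 1.0548]
step 3: x^-=[4.0793, 3.7289]  P^-=[0.7420 0.3806; 0.3806 1.5024]  S=[0.9460]  K=[0.7160; 0.1324]  nu=[-5.4053]  x^+=[0.2093, 3.0135]  P^+=[0.2571 0.2910; 0.2910 1.4859]

x_post = [0.2093, 3.0135]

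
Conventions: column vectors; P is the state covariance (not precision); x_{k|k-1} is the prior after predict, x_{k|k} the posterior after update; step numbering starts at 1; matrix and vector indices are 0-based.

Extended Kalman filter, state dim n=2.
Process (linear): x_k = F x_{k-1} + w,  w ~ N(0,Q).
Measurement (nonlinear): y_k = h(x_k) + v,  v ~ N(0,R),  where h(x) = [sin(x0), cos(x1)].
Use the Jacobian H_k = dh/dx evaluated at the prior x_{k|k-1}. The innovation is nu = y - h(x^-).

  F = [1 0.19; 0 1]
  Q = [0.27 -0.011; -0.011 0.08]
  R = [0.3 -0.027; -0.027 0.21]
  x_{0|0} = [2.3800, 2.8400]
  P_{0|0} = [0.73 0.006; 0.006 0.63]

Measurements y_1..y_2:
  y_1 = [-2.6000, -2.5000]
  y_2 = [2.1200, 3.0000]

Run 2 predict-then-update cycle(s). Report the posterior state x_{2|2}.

step 1: x^-=[2.9196, 2.8400]  P^-=[1.0250 0.1147; 0.1147 0.7100]  H_jac=[-0.9755 0.0000; 0.0000 -0.2970]  S=[1.2753 0.0062; 0.0062 0.2726]  K=[-0.7835 -0.1070; -0.0840 -0.7716]  nu=[-2.8202, -1.5451]  x^+=[5.2946, 4.2690]  P^+=[0.2380 0.0045; 0.0045 0.5379]
step 2: x^-=[6.1057, 4.2690]  P^-=[0.5291 0.0957; 0.0957 0.6179]  H_jac=[0.9843 0.0000; 0.0000 0.9033]  S=[0.8126 0.0581; 0.0581 0.7142]  K=[0.6359 0.0693; 0.0604 0.7766]  nu=[2.2966, 3.4290]  x^+=[7.8038, 7.0707]  P^+=[0.1919 -0.0029; -0.0029 0.1787]

x_post = [7.8038, 7.0707]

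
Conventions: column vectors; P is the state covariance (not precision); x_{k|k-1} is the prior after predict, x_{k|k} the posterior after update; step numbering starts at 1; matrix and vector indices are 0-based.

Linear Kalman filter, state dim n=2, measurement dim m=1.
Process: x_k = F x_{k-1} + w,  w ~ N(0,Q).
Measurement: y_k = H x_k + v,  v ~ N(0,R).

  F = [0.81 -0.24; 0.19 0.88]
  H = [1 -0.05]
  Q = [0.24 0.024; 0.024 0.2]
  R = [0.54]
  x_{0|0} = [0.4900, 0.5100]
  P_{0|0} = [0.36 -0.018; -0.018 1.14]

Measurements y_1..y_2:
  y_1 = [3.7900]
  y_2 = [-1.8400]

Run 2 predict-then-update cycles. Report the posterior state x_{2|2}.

x_post = [0.0128, 1.0408]

step 1: x^-=[0.2745, 0.5419]  P^-=[0.5489 -0.1734; -0.1734 1.0898]  S=[1.1089]  K=[0.5028; -0.2055]  nu=[3.5426]  x^+=[2.0556, -0.1860]  P^+=[0.2686 -0.0588; -0.0588 1.0430]
step 2: x^-=[1.7097, 0.2268]  P^-=[0.4991 -0.1942; -0.1942 0.9977]  S=[1.0611]  K=[0.4796; -0.2300]  nu=[-3.5383]  x^+=[0.0128, 1.0408]  P^+=[0.2551 -0.0771; -0.0771 0.9416]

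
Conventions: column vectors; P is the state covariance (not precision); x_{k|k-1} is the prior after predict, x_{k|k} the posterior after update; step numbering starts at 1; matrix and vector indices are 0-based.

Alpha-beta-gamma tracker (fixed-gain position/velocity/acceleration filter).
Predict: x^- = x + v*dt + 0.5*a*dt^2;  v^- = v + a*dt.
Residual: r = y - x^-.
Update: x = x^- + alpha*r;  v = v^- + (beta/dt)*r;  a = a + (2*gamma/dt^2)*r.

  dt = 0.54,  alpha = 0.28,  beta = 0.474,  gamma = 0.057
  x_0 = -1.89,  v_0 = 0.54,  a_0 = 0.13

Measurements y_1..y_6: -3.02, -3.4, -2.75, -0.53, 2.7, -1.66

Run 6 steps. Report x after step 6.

x_post = 1.8057

step 1: x_pred=-1.5794  r=-1.4406  x^+=-1.9828  v^+=-0.6543  a^+=-0.4332
step 2: x_pred=-2.3993  r=-1.0007  x^+=-2.6795  v^+=-1.7666  a^+=-0.8244
step 3: x_pred=-3.7536  r=1.0036  x^+=-3.4726  v^+=-1.3308  a^+=-0.4320
step 4: x_pred=-4.2543  r=3.7243  x^+=-3.2115  v^+=1.7050  a^+=1.0240
step 5: x_pred=-2.1415  r=4.8415  x^+=-0.7859  v^+=6.5076  a^+=2.9167
step 6: x_pred=3.1535  r=-4.8135  x^+=1.8057  v^+=3.8575  a^+=1.0349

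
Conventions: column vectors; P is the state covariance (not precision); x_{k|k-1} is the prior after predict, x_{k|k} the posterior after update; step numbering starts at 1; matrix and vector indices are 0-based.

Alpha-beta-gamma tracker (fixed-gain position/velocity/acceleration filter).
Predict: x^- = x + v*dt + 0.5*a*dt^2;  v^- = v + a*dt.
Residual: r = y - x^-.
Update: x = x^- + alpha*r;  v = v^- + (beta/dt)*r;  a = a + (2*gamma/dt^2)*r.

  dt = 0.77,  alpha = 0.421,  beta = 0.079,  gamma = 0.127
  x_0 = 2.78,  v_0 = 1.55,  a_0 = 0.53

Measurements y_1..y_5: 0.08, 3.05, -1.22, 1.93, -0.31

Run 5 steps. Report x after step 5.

x_post = -1.5177

step 1: x_pred=4.1306  r=-4.0506  x^+=2.4253  v^+=1.5425  a^+=-1.2053
step 2: x_pred=3.2557  r=-0.2057  x^+=3.1691  v^+=0.5933  a^+=-1.2934
step 3: x_pred=3.2425  r=-4.4625  x^+=1.3638  v^+=-0.8605  a^+=-3.2052
step 4: x_pred=-0.2489  r=2.1789  x^+=0.6684  v^+=-3.1049  a^+=-2.2717
step 5: x_pred=-2.3958  r=2.0858  x^+=-1.5177  v^+=-4.6402  a^+=-1.3782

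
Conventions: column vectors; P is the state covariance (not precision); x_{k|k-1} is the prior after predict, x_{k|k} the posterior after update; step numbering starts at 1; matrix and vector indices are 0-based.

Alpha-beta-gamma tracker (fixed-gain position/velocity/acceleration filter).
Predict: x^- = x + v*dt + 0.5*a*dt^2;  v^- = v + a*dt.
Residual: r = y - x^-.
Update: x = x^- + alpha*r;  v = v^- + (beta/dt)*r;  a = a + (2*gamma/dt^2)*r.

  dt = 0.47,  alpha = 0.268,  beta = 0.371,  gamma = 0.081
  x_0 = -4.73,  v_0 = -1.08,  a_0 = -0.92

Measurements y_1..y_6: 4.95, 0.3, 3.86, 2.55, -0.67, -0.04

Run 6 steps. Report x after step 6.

x_post = 3.5807

step 1: x_pred=-5.3392  r=10.2892  x^+=-2.5817  v^+=6.6095  a^+=6.6257
step 2: x_pred=1.2566  r=-0.9566  x^+=1.0002  v^+=8.9685  a^+=5.9242
step 3: x_pred=5.8697  r=-2.0097  x^+=5.3311  v^+=10.1665  a^+=4.4503
step 4: x_pred=10.6009  r=-8.0509  x^+=8.4433  v^+=5.9031  a^+=-1.4539
step 5: x_pred=11.0571  r=-11.7271  x^+=7.9143  v^+=-4.0372  a^+=-10.0542
step 6: x_pred=4.9063  r=-4.9463  x^+=3.5807  v^+=-12.6671  a^+=-13.6816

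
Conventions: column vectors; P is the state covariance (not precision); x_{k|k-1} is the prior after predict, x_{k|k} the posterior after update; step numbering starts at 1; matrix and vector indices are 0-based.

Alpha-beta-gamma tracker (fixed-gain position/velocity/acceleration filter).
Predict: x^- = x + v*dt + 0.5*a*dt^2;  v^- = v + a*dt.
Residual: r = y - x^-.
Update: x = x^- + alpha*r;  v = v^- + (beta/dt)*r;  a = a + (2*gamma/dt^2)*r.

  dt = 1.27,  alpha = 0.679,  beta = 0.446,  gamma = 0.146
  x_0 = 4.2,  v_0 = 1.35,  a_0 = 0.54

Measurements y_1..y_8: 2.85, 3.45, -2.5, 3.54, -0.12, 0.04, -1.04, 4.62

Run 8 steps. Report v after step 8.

step 1: x_pred=6.3500  r=-3.5000  x^+=3.9735  v^+=0.8067  a^+=-0.0936
step 2: x_pred=4.9225  r=-1.4725  x^+=3.9227  v^+=0.1707  a^+=-0.3602
step 3: x_pred=3.8489  r=-6.3489  x^+=-0.4620  v^+=-2.5164  a^+=-1.5096
step 4: x_pred=-4.8753  r=8.4153  x^+=0.8387  v^+=-1.4783  a^+=0.0139
step 5: x_pred=-1.0276  r=0.9076  x^+=-0.4113  v^+=-1.1420  a^+=0.1782
step 6: x_pred=-1.7179  r=1.7579  x^+=-0.5243  v^+=-0.2983  a^+=0.4965
step 7: x_pred=-0.5028  r=-0.5372  x^+=-0.8675  v^+=0.1435  a^+=0.3992
step 8: x_pred=-0.3633  r=4.9833  x^+=3.0204  v^+=2.4006  a^+=1.3014

v_post = 2.4006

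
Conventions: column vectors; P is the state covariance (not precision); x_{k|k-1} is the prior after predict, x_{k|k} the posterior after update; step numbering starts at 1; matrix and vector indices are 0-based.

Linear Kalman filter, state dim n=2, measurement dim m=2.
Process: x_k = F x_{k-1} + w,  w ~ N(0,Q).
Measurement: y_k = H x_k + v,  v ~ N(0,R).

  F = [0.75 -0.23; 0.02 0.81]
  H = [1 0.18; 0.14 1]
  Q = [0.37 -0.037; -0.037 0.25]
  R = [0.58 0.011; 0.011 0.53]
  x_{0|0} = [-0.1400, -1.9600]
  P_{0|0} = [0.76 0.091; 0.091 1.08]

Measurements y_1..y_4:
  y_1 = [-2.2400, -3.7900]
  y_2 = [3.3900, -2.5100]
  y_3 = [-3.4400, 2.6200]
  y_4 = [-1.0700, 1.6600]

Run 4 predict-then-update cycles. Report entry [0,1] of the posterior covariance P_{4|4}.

step 1: x^-=[0.3458, -1.5904]  P^-=[0.8232 -0.1719; -0.1719 0.9618]  S=[1.3725 0.1231; 0.1231 1.4598]  K=[0.5852 -0.0882; -0.0572 0.6472]  nu=[-2.2995, -2.2480]  x^+=[-0.8016, -2.9138]  P^+=[0.3546 -0.0899; -0.0899 0.3550]
step 2: x^-=[0.0690, -2.3762]  P^-=[0.6193 -0.1520; -0.1520 0.4801]  S=[1.1601 0.0283; 0.0283 0.9797]  K=[0.5122 -0.0815; -0.0680 0.4703]  nu=[3.7487, -0.1434]  x^+=[2.0008, -2.6987]  P^+=[0.3108 -0.0811; -0.0811 0.2599]
step 3: x^-=[2.1213, -2.1459]  P^-=[0.5865 -0.1296; -0.1296 0.4180]  S=[1.1334 0.0355; 0.0355 0.9232]  K=[0.4991 -0.0706; -0.0616 0.4355]  nu=[-5.1750, 4.4689]  x^+=[-0.7773, 0.1190]  P^+=[0.3021 -0.0742; -0.0742 0.2405]
step 4: x^-=[-0.6103, 0.0809]  P^-=[0.5782 -0.1220; -0.1220 0.4055]  S=[1.1275 0.0398; 0.0398 0.9127]  K=[0.4958 -0.0666; -0.0586 0.4282]  nu=[-0.4742, 1.6646]  x^+=[-0.9564, 0.8214]  P^+=[0.2997 -0.0718; -0.0718 0.2363]

P_post[0,1] = -0.0718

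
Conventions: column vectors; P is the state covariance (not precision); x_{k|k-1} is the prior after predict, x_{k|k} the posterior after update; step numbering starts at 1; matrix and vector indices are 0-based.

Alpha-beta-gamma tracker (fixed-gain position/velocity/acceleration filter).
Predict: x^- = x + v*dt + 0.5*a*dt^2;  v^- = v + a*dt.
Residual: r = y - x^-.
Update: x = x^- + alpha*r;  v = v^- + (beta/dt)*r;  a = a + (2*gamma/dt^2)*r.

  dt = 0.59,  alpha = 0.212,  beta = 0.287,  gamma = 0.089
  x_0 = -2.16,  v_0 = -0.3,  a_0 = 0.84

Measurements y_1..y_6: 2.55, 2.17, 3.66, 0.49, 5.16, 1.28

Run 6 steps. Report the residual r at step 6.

resid = -7.9385

step 1: x_pred=-2.1908  r=4.7408  x^+=-1.1857  v^+=2.5017  a^+=3.2642
step 2: x_pred=0.8584  r=1.3116  x^+=1.1365  v^+=5.0656  a^+=3.9349
step 3: x_pred=4.8100  r=-1.1500  x^+=4.5662  v^+=6.8278  a^+=3.3468
step 4: x_pred=9.1771  r=-8.6871  x^+=7.3354  v^+=4.5766  a^+=-1.0953
step 5: x_pred=9.8450  r=-4.6850  x^+=8.8518  v^+=1.6514  a^+=-3.4910
step 6: x_pred=9.2185  r=-7.9385  x^+=7.5355  v^+=-4.2699  a^+=-7.5503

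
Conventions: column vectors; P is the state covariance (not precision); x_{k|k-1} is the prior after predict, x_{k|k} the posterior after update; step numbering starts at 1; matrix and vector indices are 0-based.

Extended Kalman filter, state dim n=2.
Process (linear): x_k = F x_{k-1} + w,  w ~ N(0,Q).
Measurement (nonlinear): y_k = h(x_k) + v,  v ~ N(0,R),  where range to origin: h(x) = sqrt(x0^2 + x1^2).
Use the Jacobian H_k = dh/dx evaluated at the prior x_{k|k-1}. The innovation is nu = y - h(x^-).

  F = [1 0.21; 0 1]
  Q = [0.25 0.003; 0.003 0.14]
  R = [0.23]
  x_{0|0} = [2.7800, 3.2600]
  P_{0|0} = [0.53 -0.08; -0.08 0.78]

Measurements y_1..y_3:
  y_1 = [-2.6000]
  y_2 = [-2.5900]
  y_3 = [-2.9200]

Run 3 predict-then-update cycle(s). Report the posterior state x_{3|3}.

x_post = [0.1087, -1.4244]

step 1: x^-=[3.4646, 3.2600]  P^-=[0.7808 0.0868; 0.0868 0.9200]  H_jac=[0.7283 0.6853]  S=[1.1628]  K=[0.5402; 0.5965]  nu=[-7.3572]  x^+=[-0.5096, -1.1289]  P^+=[0.4415 -0.2879; -0.2879 0.5062]
step 2: x^-=[-0.7467, -1.1289]  P^-=[0.5929 -0.1786; -0.1786 0.6462]  H_jac=[-0.5517 -0.8341]  S=[0.6956]  K=[-0.2561; -0.6332]  nu=[-3.9435]  x^+=[0.2631, 1.3680]  P^+=[0.5473 -0.2914; -0.2914 0.3673]
step 3: x^-=[0.5503, 1.3680]  P^-=[0.6911 -0.2112; -0.2112 0.5073]  H_jac=[0.3732 0.9277]  S=[0.6166]  K=[0.1005; 0.6354]  nu=[-4.3945]  x^+=[0.1087, -1.4244]  P^+=[0.6849 -0.2506; -0.2506 0.2584]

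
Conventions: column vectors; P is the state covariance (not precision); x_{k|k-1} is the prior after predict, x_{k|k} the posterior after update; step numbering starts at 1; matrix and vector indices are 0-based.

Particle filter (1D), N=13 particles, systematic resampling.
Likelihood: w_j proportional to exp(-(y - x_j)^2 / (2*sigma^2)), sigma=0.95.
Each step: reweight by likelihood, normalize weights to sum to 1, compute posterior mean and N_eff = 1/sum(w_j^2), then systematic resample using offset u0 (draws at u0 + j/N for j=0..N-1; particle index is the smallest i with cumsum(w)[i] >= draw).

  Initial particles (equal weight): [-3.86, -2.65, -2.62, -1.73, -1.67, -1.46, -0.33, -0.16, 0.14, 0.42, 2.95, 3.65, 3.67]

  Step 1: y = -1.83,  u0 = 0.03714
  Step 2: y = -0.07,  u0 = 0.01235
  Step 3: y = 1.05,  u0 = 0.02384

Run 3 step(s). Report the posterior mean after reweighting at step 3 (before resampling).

post_mean = -0.3018

step 1: w=[0.0201, 0.1355, 0.1392, 0.1956, 0.1939, 0.1823, 0.0566, 0.0420, 0.0229, 0.0119, 0.0000, 0.0000, 0.0000]  mean=-1.7469  Neff=6.5404  idx=[1, 1, 2, 2, 3, 3, 4, 4, 4, 5, 5, 6, 7]
step 2: w=[0.0064, 0.0064, 0.0070, 0.0070, 0.0556, 0.0556, 0.0619, 0.0619, 0.0619, 0.0877, 0.0877, 0.2464, 0.2546]  mean=-0.9511  Neff=6.2990  idx=[1, 5, 6, 7, 8, 9, 10, 11, 11, 11, 12, 12, 12]
step 3: w=[0.0002, 0.0055, 0.0066, 0.0066, 0.0066, 0.0122, 0.0122, 0.1391, 0.1391, 0.1391, 0.1776, 0.1776, 0.1776]  mean=-0.3018  Neff=6.5318  idx=[4, 7, 7, 8, 9, 9, 10, 10, 10, 11, 11, 12, 12]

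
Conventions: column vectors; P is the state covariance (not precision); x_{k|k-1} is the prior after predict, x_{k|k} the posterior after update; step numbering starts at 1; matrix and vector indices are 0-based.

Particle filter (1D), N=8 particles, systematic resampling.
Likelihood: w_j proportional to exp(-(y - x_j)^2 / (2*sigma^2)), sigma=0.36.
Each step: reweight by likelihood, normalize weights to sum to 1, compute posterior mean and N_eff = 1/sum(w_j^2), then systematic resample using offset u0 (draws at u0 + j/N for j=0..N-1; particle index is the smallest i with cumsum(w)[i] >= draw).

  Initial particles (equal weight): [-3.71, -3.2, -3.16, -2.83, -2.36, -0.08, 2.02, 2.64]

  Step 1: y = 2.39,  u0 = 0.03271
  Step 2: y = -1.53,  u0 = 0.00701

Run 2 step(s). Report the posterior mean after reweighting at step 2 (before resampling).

step 1: w=[0.0000, 0.0000, 0.0000, 0.0000, 0.0000, 0.0000, 0.4287, 0.5713]  mean=2.3742  Neff=1.9602  idx=[6, 6, 6, 6, 7, 7, 7, 7]
step 2: w=[0.2500, 0.2500, 0.2500, 0.2500, 0.0000, 0.0000, 0.0000, 0.0000]  mean=2.0200  Neff=4.0000  idx=[0, 0, 1, 1, 2, 2, 3, 3]

post_mean = 2.0200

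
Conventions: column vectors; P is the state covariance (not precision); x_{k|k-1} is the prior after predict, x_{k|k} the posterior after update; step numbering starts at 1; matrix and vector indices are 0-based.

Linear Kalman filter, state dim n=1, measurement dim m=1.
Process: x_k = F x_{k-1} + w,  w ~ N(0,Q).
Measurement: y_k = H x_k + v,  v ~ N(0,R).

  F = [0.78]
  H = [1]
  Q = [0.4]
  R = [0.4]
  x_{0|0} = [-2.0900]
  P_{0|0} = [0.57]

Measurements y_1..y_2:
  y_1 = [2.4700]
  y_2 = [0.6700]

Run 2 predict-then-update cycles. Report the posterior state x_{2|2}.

x_post = [0.7289]

step 1: x^-=[-1.6302]  P^-=[0.7468]  S=[1.1468]  K=[0.6512]  nu=[4.1002]  x^+=[1.0398]  P^+=[0.2605]
step 2: x^-=[0.8111]  P^-=[0.5585]  S=[0.9585]  K=[0.5827]  nu=[-0.1411]  x^+=[0.7289]  P^+=[0.2331]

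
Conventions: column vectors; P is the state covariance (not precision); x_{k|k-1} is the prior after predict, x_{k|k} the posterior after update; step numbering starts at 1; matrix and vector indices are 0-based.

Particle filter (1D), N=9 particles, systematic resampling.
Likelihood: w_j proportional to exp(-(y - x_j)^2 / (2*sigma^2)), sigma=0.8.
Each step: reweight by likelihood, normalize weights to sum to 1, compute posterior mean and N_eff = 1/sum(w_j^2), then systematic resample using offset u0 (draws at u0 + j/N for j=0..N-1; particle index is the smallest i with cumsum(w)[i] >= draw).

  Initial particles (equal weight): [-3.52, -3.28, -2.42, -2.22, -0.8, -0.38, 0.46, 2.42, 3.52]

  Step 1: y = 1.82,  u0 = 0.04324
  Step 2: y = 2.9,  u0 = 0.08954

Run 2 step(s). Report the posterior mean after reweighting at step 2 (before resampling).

post_mean = 2.5547

step 1: w=[0.0000, 0.0000, 0.0000, 0.0000, 0.0042, 0.0203, 0.2100, 0.6724, 0.0932]  mean=2.0406  Neff=1.9791  idx=[6, 6, 7, 7, 7, 7, 7, 7, 8]
step 2: w=[0.0017, 0.0017, 0.1447, 0.1447, 0.1447, 0.1447, 0.1447, 0.1447, 0.1283]  mean=2.5547  Neff=7.0349  idx=[2, 3, 4, 4, 5, 6, 7, 7, 8]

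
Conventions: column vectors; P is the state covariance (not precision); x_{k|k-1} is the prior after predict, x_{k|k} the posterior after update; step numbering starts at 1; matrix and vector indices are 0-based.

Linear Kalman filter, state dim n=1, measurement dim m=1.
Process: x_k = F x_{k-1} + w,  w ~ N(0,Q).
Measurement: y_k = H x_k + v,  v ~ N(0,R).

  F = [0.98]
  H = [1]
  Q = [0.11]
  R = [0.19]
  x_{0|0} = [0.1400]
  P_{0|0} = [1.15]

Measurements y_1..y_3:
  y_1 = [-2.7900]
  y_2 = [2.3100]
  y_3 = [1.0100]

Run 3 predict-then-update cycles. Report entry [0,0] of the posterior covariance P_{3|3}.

step 1: x^-=[0.1372]  P^-=[1.2145]  S=[1.4045]  K=[0.8647]  nu=[-2.9272]  x^+=[-2.3940]  P^+=[0.1643]
step 2: x^-=[-2.3461]  P^-=[0.2678]  S=[0.4578]  K=[0.5850]  nu=[4.6561]  x^+=[0.3775]  P^+=[0.1111]
step 3: x^-=[0.3700]  P^-=[0.2167]  S=[0.4067]  K=[0.5329]  nu=[0.6400]  x^+=[0.7110]  P^+=[0.1012]

P_post[0,0] = 0.1012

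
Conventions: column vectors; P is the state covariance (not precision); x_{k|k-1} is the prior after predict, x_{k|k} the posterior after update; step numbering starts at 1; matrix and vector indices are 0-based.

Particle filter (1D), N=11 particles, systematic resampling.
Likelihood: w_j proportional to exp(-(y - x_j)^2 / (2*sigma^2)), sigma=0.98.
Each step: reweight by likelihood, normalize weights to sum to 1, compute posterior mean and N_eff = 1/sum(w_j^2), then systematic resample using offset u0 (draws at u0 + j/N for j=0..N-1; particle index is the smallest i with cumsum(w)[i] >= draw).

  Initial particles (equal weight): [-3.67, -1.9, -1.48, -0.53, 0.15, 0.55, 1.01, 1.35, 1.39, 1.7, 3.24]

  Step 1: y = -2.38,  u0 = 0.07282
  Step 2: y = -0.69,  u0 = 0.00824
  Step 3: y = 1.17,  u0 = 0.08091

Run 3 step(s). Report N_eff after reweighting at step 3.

step 1: w=[0.1926, 0.4063, 0.3005, 0.0771, 0.0164, 0.0052, 0.0012, 0.0003, 0.0003, 0.0001, 0.0000]  mean=-1.9571  Neff=3.3474  idx=[0, 0, 1, 1, 1, 1, 2, 2, 2, 2, 4]
step 2: w=[0.0018, 0.0018, 0.0853, 0.0853, 0.0853, 0.0853, 0.1321, 0.1321, 0.1321, 0.1321, 0.1266]  mean=-1.4248  Neff=8.6966  idx=[2, 3, 4, 5, 6, 6, 7, 8, 8, 9, 10]
step 3: w=[0.0097, 0.0097, 0.0097, 0.0097, 0.0337, 0.0337, 0.0337, 0.0337, 0.0337, 0.0337, 0.7591]  mean=-0.2588  Neff=1.7139  idx=[5, 7, 10, 10, 10, 10, 10, 10, 10, 10, 10]

N_eff = 1.7139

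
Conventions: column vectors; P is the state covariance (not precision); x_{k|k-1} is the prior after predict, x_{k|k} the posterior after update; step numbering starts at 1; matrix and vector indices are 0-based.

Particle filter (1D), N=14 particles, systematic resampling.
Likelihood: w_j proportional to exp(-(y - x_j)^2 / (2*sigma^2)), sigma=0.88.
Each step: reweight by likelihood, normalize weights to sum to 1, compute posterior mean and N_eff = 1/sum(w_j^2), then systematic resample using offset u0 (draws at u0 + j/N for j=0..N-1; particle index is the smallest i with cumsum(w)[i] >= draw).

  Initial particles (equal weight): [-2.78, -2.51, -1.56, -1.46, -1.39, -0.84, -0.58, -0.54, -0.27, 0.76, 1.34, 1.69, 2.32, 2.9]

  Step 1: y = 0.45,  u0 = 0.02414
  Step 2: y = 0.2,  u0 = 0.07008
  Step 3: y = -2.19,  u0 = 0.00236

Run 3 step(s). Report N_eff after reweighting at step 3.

step 1: w=[0.0003, 0.0008, 0.0167, 0.0215, 0.0255, 0.0774, 0.1142, 0.1203, 0.1621, 0.2130, 0.1359, 0.0840, 0.0237, 0.0047]  mean=0.2189  Neff=7.5388  idx=[3, 5, 6, 6, 7, 8, 8, 8, 9, 9, 9, 10, 10, 11]
step 2: w=[0.0190, 0.0561, 0.0761, 0.0761, 0.0791, 0.0977, 0.0977, 0.0977, 0.0920, 0.0920, 0.0920, 0.0487, 0.0487, 0.0269]  mean=0.1008  Neff=12.3637  idx=[1, 2, 3, 4, 5, 6, 6, 7, 8, 9, 10, 10, 12, 13]
step 3: w=[0.2484, 0.1512, 0.1512, 0.1390, 0.0746, 0.0746, 0.0746, 0.0746, 0.0029, 0.0029, 0.0029, 0.0029, 0.0003, 0.0000]  mean=-0.5303  Neff=6.7111  idx=[0, 0, 0, 0, 1, 1, 2, 2, 3, 3, 4, 5, 6, 7]

N_eff = 6.7111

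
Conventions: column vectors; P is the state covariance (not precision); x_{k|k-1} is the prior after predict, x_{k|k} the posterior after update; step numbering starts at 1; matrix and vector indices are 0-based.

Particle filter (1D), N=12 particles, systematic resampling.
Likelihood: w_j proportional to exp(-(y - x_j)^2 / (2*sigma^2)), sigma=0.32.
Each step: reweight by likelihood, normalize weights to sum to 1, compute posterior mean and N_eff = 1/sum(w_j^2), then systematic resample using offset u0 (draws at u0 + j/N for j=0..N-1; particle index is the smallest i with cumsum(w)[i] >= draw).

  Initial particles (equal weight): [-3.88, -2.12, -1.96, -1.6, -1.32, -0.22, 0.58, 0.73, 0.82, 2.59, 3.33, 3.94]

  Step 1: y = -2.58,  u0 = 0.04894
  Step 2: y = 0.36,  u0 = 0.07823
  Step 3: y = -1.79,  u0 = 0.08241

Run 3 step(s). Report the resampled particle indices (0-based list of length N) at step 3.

resampled_idx = [0, 1, 2, 3, 4, 5, 6, 7, 8, 9, 10, 11]

step 1: w=[0.0005, 0.6859, 0.2950, 0.0177, 0.0008, 0.0000, 0.0000, 0.0000, 0.0000, 0.0000, 0.0000, 0.0000]  mean=-2.0638  Neff=1.7926  idx=[1, 1, 1, 1, 1, 1, 1, 1, 2, 2, 2, 2]
step 2: w=[0.0056, 0.0056, 0.0056, 0.0056, 0.0056, 0.0056, 0.0056, 0.0056, 0.2388, 0.2388, 0.2388, 0.2388]  mean=-1.9672  Neff=4.3803  idx=[8, 8, 8, 9, 9, 9, 10, 10, 10, 11, 11, 11]
step 3: w=[0.0833, 0.0833, 0.0833, 0.0833, 0.0833, 0.0833, 0.0833, 0.0833, 0.0833, 0.0833, 0.0833, 0.0833]  mean=-1.9600  Neff=12.0000  idx=[0, 1, 2, 3, 4, 5, 6, 7, 8, 9, 10, 11]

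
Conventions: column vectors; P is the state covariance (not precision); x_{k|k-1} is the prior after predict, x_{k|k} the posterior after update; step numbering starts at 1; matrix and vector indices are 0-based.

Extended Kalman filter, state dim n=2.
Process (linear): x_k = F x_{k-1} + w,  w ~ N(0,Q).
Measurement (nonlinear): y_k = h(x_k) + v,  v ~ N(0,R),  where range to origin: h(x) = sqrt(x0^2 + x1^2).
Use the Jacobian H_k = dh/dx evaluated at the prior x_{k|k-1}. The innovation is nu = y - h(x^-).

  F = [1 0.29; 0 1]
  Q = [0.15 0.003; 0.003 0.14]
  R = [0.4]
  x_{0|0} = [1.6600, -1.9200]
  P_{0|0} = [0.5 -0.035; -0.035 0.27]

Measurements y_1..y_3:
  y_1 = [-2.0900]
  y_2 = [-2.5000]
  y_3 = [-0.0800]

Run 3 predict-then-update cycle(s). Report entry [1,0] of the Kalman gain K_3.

step 1: x^-=[1.1032, -1.9200]  P^-=[0.6524 0.0463; 0.0463 0.4100]  H_jac=[0.4982 -0.8671]  S=[0.8302]  K=[0.3432; -0.4004]  nu=[-4.3044]  x^+=[-0.3739, -0.1964]  P^+=[0.5546 0.1604; 0.1604 0.2769]
step 2: x^-=[-0.4309, -0.1964]  P^-=[0.8209 0.2437; 0.2437 0.4169]  H_jac=[-0.9099 -0.4147]  S=[1.3354]  K=[-0.6351; -0.2955]  nu=[-2.9735]  x^+=[1.4576, 0.6823]  P^+=[0.2823 -0.0069; -0.0069 0.3003]
step 3: x^-=[1.6555, 0.6823]  P^-=[0.4536 0.0831; 0.0831 0.4403]  H_jac=[0.9245 0.3811]  S=[0.9102]  K=[0.4955; 0.2688]  nu=[-1.8706]  x^+=[0.7286, 0.1796]  P^+=[0.2301 -0.0381; -0.0381 0.3745]

K[1,0] = 0.2688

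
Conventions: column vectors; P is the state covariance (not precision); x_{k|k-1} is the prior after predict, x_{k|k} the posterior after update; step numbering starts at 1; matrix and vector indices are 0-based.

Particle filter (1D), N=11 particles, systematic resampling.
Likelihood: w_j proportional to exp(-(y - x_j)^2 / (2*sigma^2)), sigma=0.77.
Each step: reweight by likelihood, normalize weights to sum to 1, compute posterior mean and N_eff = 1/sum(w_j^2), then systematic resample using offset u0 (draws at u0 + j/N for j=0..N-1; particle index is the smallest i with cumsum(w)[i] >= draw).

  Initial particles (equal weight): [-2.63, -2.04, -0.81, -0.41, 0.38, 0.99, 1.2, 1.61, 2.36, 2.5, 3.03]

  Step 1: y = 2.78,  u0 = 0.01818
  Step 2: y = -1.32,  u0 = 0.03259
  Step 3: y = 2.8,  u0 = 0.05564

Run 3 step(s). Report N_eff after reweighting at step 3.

N_eff = 6.6298

step 1: w=[0.0000, 0.0000, 0.0000, 0.0001, 0.0024, 0.0206, 0.0374, 0.0967, 0.2645, 0.2873, 0.2911]  mean=2.4463  Neff=4.0258  idx=[5, 7, 8, 8, 8, 9, 9, 9, 10, 10, 10]
step 2: w=[0.9356, 0.0604, 0.0009, 0.0009, 0.0009, 0.0004, 0.0004, 0.0004, 0.0000, 0.0000, 0.0000]  mean=1.0330  Neff=1.1376  idx=[0, 0, 0, 0, 0, 0, 0, 0, 0, 0, 1]
step 3: w=[0.0676, 0.0676, 0.0676, 0.0676, 0.0676, 0.0676, 0.0676, 0.0676, 0.0676, 0.0676, 0.3243]  mean=1.1911  Neff=6.6298  idx=[0, 2, 3, 4, 6, 7, 8, 10, 10, 10, 10]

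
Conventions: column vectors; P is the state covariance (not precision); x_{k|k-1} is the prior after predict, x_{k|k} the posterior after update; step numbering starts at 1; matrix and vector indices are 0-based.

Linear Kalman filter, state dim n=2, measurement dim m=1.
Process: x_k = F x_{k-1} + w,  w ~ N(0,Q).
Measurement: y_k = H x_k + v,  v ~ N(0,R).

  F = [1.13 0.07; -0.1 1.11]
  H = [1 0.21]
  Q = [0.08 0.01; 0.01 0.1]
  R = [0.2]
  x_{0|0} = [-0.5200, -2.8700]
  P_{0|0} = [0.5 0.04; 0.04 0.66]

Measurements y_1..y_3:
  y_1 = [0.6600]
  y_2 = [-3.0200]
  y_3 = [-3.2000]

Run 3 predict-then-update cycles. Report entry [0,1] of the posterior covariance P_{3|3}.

P_post[0,1] = -0.2286

step 1: x^-=[-0.7885, -3.1337]  P^-=[0.7280 0.0547; 0.0547 0.9093]  S=[0.9911]  K=[0.7462; 0.2478]  nu=[2.1066]  x^+=[0.7833, -2.6116]  P^+=[0.1762 -0.1286; -0.1286 0.8484]
step 2: x^-=[0.7023, -2.9772]  P^-=[0.2888 -0.1044; -0.1044 1.1757]  S=[0.4968]  K=[0.5372; 0.2868]  nu=[-3.0971]  x^+=[-0.9615, -3.8654]  P^+=[0.1454 -0.1809; -0.1809 1.1348]
step 3: x^-=[-1.3571, -4.1945]  P^-=[0.2427 -0.1440; -0.1440 1.5398]  S=[0.4501]  K=[0.4720; 0.3986]  nu=[-0.9620]  x^+=[-1.8112, -4.5779]  P^+=[0.1424 -0.2286; -0.2286 1.4683]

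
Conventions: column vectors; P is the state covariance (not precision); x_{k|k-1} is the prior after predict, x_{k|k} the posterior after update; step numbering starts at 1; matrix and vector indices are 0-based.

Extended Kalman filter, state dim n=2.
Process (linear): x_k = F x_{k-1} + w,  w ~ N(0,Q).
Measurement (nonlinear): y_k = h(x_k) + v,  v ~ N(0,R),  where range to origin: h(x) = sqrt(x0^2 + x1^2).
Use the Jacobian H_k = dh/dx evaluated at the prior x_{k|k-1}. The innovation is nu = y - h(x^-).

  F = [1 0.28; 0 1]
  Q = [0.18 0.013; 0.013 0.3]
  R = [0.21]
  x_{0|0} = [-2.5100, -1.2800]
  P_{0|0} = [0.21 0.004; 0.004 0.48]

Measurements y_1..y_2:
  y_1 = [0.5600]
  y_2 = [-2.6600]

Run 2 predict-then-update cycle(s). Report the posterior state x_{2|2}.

x_post = [1.0783, -0.1818]

step 1: x^-=[-2.8684, -1.2800]  P^-=[0.4299 0.1514; 0.1514 0.7800]  H_jac=[-0.9132 -0.4075]  S=[0.8107]  K=[-0.5603; -0.5626]  nu=[-2.5810]  x^+=[-1.4222, 0.1721]  P^+=[0.1753 -0.1042; -0.1042 0.5234]
step 2: x^-=[-1.3740, 0.1721]  P^-=[0.3380 0.0554; 0.0554 0.8234]  H_jac=[-0.9922 0.1243]  S=[0.5419]  K=[-0.6063; 0.0875]  nu=[-4.0447]  x^+=[1.0783, -0.1818]  P^+=[0.1389 0.0841; 0.0841 0.8192]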